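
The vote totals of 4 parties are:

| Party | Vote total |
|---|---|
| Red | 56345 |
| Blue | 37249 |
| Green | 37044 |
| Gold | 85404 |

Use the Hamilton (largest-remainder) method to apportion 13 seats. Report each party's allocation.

Total 216042; standard divisor 216042/13 ≈ 16618.615.
Standard quotas: Red 3.3905, Blue 2.2414, Green 2.2291, Gold 5.1391.
Lower quotas: Red 3, Blue 2, Green 2, Gold 5 (sum 12, leaving 1 seat).
Remainders in descending order: Red 0.3905, Blue 0.2414, Green 0.2291, Gold 0.1391.
The surplus seat goes to Red.

Red 4, Blue 2, Green 2, Gold 5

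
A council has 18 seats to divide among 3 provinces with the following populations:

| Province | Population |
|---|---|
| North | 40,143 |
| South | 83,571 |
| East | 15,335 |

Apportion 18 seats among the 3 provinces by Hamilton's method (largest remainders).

North=5, South=11, East=2

The standard divisor is 139049/18 ≈ 7724.944.
Standard quotas: North 5.1965, South 10.8183, East 1.9851.
Lower quotas: North 5, South 10, East 1 (sum 16, leaving 2 seats).
Remainders in descending order: East 0.9851, South 0.8183, North 0.1965.
Largest remainders: East, South receive the extra seats.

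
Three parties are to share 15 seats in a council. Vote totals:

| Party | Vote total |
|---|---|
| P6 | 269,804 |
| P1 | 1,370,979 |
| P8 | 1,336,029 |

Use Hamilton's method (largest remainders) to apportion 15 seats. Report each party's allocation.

P6=1; P1=7; P8=7

The standard divisor is 2976812/15 ≈ 198454.133.
Standard quotas: P6 1.3595, P1 6.9083, P8 6.7322.
Lower quotas: P6 1, P1 6, P8 6 (sum 13, leaving 2 seats).
Remainders in descending order: P1 0.9083, P8 0.7322, P6 0.3595.
The surplus seats go to P1, P8.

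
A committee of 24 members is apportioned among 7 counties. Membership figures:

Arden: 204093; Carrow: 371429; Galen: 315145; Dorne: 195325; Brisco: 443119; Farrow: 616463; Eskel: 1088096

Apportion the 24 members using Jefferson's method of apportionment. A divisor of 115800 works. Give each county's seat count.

With modified divisor 115800: modified quotas Arden 1.762, Carrow 3.208, Galen 2.721, Dorne 1.687, Brisco 3.827, Farrow 5.324, Eskel 9.396.
Rounding down: Arden 1, Carrow 3, Galen 2, Dorne 1, Brisco 3, Farrow 5, Eskel 9 (total 24).

Arden=1, Carrow=3, Galen=2, Dorne=1, Brisco=3, Farrow=5, Eskel=9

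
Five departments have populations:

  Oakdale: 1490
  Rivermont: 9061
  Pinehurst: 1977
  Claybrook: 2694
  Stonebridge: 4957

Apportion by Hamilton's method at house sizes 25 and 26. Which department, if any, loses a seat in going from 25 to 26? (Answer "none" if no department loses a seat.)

At 25 seats: Oakdale 2, Rivermont 11, Pinehurst 3, Claybrook 3, Stonebridge 6.
At 26 seats: Oakdale 2, Rivermont 12, Pinehurst 3, Claybrook 3, Stonebridge 6.
No department's allocation decreased.

none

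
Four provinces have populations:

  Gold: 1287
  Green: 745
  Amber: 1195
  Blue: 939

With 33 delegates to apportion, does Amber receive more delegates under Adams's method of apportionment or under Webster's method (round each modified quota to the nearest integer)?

Webster

Adams: Gold 10, Green 6, Amber 9, Blue 8.
Webster: Gold 10, Green 6, Amber 10, Blue 7.
Amber gets 9 under Adams and 10 under Webster.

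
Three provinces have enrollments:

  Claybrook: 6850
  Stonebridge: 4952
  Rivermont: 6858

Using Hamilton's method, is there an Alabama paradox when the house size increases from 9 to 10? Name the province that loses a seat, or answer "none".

At 9 seats: Claybrook 3, Stonebridge 3, Rivermont 3.
At 10 seats: Claybrook 4, Stonebridge 2, Rivermont 4.
Stonebridge drops from 3 to 2.

Stonebridge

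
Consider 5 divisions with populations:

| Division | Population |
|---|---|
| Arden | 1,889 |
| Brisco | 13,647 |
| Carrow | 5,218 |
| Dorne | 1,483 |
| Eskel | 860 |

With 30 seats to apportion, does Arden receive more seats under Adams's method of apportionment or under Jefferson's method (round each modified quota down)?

Adams: Arden 3, Brisco 16, Carrow 7, Dorne 2, Eskel 2.
Jefferson: Arden 2, Brisco 18, Carrow 7, Dorne 2, Eskel 1.
Arden gets 3 under Adams and 2 under Jefferson.

Adams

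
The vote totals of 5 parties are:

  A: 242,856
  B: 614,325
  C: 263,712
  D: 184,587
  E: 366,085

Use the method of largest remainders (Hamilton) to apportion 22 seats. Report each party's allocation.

The standard divisor is 1671565/22 ≈ 75980.227.
Standard quotas: A 3.1963, B 8.0853, C 3.4708, D 2.4294, E 4.8182.
Lower quotas: A 3, B 8, C 3, D 2, E 4 (sum 20, leaving 2 seats).
Remainders in descending order: E 0.8182, C 0.4708, D 0.4294, A 0.1963, B 0.0853.
Largest remainders: E, C receive the extra seats.

A: 3, B: 8, C: 4, D: 2, E: 5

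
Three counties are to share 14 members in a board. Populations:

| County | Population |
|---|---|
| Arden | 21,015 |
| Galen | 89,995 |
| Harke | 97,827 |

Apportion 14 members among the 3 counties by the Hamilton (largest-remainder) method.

Arden 1, Galen 6, Harke 7

Total 208837; standard divisor 208837/14 ≈ 14916.929.
Standard quotas: Arden 1.4088, Galen 6.0331, Harke 6.5581.
Lower quotas: Arden 1, Galen 6, Harke 6 (sum 13, leaving 1 seat).
Remainders in descending order: Harke 0.5581, Arden 0.4088, Galen 0.0331.
Largest remainder: Harke receives the extra seat.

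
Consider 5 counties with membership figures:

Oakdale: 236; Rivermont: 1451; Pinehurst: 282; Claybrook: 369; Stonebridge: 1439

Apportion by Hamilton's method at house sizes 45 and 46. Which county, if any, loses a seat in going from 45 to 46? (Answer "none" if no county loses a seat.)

Claybrook

At 45 seats: Oakdale 3, Rivermont 17, Pinehurst 3, Claybrook 5, Stonebridge 17.
At 46 seats: Oakdale 3, Rivermont 18, Pinehurst 3, Claybrook 4, Stonebridge 18.
Claybrook drops from 5 to 4.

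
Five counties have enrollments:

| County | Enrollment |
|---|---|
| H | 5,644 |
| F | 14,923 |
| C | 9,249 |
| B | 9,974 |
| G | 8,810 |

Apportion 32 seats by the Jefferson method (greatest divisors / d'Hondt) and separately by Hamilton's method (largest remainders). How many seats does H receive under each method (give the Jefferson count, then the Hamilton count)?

3 and 4

Jefferson: H 3, F 10, C 6, B 7, G 6.
Hamilton: H 4, F 10, C 6, B 6, G 6.
H gets 3 under Jefferson and 4 under Hamilton.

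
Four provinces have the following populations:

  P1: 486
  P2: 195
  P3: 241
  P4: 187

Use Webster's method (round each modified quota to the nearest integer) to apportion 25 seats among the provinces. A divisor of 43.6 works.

With modified divisor 43.6: modified quotas P1 11.147, P2 4.472, P3 5.528, P4 4.289.
Rounding to the nearest integer: P1 11, P2 4, P3 6, P4 4 (total 25).

P1 11, P2 4, P3 6, P4 4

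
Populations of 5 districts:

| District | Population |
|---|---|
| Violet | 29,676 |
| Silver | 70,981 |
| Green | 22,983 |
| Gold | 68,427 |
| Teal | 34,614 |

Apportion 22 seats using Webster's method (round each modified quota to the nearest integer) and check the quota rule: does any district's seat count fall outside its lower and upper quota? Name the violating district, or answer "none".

Standard quotas: Violet 2.880, Silver 6.889, Green 2.231, Gold 6.641, Teal 3.359.
Webster allocation: Violet 3, Silver 7, Green 2, Gold 7, Teal 3.
Every allocation lies between the lower and upper quota.

none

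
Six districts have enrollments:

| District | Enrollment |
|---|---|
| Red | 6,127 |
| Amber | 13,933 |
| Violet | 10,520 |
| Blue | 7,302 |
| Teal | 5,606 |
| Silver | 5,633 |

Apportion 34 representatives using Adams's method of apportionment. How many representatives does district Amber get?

10

Standard divisor 49121/34 ≈ 1444.735; standard quotas: Red 4.241, Amber 9.644, Violet 7.282, Blue 5.054, Teal 3.880, Silver 3.899.
Rounding up gives 5, 10, 8, 6, 4, 4 = 37 seats, so the divisor must be adjusted.
With modified divisor 1540: modified quotas Red 3.979, Amber 9.047, Violet 6.831, Blue 4.742, Teal 3.640, Silver 3.658.
Rounding up: Red 4, Amber 10, Violet 7, Blue 5, Teal 4, Silver 4 (total 34).
Amber receives 10.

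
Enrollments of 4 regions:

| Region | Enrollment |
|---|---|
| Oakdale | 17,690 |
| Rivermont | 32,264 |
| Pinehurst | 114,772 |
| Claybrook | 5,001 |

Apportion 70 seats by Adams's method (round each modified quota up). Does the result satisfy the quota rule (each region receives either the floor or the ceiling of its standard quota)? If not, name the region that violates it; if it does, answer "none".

Standard quotas: Oakdale 7.296, Rivermont 13.307, Pinehurst 47.335, Claybrook 2.063.
Adams allocation: Oakdale 8, Rivermont 13, Pinehurst 46, Claybrook 3.
Pinehurst has quota 47.335 (lower 47, upper 48) but receives 46 — outside the quota interval.

Pinehurst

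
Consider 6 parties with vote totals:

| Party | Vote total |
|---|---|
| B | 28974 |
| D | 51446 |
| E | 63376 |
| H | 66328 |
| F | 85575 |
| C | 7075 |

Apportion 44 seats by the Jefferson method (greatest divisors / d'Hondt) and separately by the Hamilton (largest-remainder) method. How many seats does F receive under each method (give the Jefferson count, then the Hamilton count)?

13 and 12

Jefferson: B 4, D 7, E 9, H 10, F 13, C 1.
Hamilton: B 4, D 8, E 9, H 10, F 12, C 1.
F gets 13 under Jefferson and 12 under Hamilton.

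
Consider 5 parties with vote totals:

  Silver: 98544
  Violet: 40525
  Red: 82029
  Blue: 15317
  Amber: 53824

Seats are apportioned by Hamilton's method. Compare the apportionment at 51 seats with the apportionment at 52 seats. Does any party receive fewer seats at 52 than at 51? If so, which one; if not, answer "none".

At 51 seats: Silver 17, Violet 7, Red 14, Blue 3, Amber 10.
At 52 seats: Silver 18, Violet 7, Red 15, Blue 3, Amber 9.
Amber drops from 10 to 9.

Amber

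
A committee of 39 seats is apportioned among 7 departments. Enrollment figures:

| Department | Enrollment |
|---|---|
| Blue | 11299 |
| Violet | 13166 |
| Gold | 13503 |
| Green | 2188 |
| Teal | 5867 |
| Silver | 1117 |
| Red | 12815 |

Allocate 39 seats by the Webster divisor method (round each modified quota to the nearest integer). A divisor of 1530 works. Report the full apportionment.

Blue 7; Violet 9; Gold 9; Green 1; Teal 4; Silver 1; Red 8

With modified divisor 1530: modified quotas Blue 7.385, Violet 8.605, Gold 8.825, Green 1.430, Teal 3.835, Silver 0.730, Red 8.376.
Rounding to the nearest integer: Blue 7, Violet 9, Gold 9, Green 1, Teal 4, Silver 1, Red 8 (total 39).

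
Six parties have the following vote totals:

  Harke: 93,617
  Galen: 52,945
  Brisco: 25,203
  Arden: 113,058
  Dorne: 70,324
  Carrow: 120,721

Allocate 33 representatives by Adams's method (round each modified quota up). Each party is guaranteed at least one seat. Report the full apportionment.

Harke 6, Galen 4, Brisco 2, Arden 8, Dorne 5, Carrow 8

Standard divisor 475868/33 ≈ 14420.242; standard quotas: Harke 6.492, Galen 3.672, Brisco 1.748, Arden 7.840, Dorne 4.877, Carrow 8.372.
Rounding up gives 7, 4, 2, 8, 5, 9 = 35 seats, so the divisor must be adjusted.
With modified divisor 15900: modified quotas Harke 5.888, Galen 3.330, Brisco 1.585, Arden 7.111, Dorne 4.423, Carrow 7.593.
Rounding up: Harke 6, Galen 4, Brisco 2, Arden 8, Dorne 5, Carrow 8 (total 33).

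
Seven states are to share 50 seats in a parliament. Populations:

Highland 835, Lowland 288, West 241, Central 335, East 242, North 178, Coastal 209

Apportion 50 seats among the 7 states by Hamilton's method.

Standard divisor: 2328 ÷ 50 ≈ 46.56.
Standard quotas: Highland 17.934, Lowland 6.186, West 5.176, Central 7.195, East 5.198, North 3.823, Coastal 4.489.
Lower quotas: Highland 17, Lowland 6, West 5, Central 7, East 5, North 3, Coastal 4 (sum 47, leaving 3 seats).
Remainders in descending order: Highland 0.934, North 0.823, Coastal 0.489, East 0.198, Central 0.195, Lowland 0.186, West 0.176.
The surplus seats go to Highland, North, Coastal.

Highland: 18, Lowland: 6, West: 5, Central: 7, East: 5, North: 4, Coastal: 5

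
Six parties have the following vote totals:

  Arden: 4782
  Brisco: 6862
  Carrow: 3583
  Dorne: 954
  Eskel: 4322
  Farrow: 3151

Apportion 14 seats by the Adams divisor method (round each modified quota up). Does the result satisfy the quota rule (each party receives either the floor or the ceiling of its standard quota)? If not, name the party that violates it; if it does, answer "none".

Standard quotas: Arden 2.830, Brisco 4.061, Carrow 2.121, Dorne 0.565, Eskel 2.558, Farrow 1.865.
Adams allocation: Arden 3, Brisco 4, Carrow 2, Dorne 1, Eskel 2, Farrow 2.
Every allocation lies between the lower and upper quota.

none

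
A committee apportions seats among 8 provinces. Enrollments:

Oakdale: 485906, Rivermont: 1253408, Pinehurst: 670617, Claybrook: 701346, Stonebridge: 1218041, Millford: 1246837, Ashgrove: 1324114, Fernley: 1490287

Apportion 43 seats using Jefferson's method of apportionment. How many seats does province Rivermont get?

7

Standard divisor 8390556/43 ≈ 195129.209; standard quotas: Oakdale 2.490, Rivermont 6.423, Pinehurst 3.437, Claybrook 3.594, Stonebridge 6.242, Millford 6.390, Ashgrove 6.786, Fernley 7.637.
Rounding down gives 2, 6, 3, 3, 6, 6, 6, 7 = 39 seats, so the divisor must be adjusted.
With modified divisor 176700: modified quotas Oakdale 2.750, Rivermont 7.093, Pinehurst 3.795, Claybrook 3.969, Stonebridge 6.893, Millford 7.056, Ashgrove 7.494, Fernley 8.434.
Rounding down: Oakdale 2, Rivermont 7, Pinehurst 3, Claybrook 3, Stonebridge 6, Millford 7, Ashgrove 7, Fernley 8 (total 43).
Rivermont receives 7.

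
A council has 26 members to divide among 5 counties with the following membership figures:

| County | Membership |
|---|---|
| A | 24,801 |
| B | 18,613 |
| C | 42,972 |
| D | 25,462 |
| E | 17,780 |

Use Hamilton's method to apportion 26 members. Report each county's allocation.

A 5, B 4, C 9, D 5, E 3

Standard divisor: 129628 ÷ 26 ≈ 4985.692.
Standard quotas: A 4.9744, B 3.7333, C 8.6191, D 5.1070, E 3.5662.
Lower quotas: A 4, B 3, C 8, D 5, E 3 (sum 23, leaving 3 seats).
Remainders in descending order: A 0.9744, B 0.7333, C 0.6191, E 0.5662, D 0.1070.
The surplus seats go to A, B, C.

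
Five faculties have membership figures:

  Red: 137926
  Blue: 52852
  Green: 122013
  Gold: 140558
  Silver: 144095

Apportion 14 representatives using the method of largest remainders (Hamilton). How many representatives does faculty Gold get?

Total 597444; standard divisor 597444/14 ≈ 42674.571.
Standard quotas: Red 3.2320, Blue 1.2385, Green 2.8591, Gold 3.2937, Silver 3.3766.
Lower quotas: Red 3, Blue 1, Green 2, Gold 3, Silver 3 (sum 12, leaving 2 seats).
Remainders in descending order: Green 0.8591, Silver 0.3766, Gold 0.2937, Blue 0.2385, Red 0.2320.
Largest remainders: Green, Silver receive the extra seats.
Gold receives 3.

3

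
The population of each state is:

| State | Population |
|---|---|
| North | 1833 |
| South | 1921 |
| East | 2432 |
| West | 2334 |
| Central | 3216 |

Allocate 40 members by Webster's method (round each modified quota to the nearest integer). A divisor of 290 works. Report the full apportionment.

With modified divisor 290: modified quotas North 6.321, South 6.624, East 8.386, West 8.048, Central 11.090.
Rounding to the nearest integer: North 6, South 7, East 8, West 8, Central 11 (total 40).

North: 6, South: 7, East: 8, West: 8, Central: 11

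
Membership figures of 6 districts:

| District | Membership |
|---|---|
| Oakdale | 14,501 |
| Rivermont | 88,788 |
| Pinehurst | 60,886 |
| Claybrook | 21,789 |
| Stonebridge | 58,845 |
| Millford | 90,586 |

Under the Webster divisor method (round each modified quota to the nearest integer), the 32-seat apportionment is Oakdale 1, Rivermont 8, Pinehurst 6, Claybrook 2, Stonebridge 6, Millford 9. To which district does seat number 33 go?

Rivermont

Priority for the next seat is population ÷ (current seats + 0.5).
Priorities: Oakdale 9667.333, Rivermont 10445.647, Pinehurst 9367.077, Claybrook 8715.600, Stonebridge 9053.077, Millford 9535.368.
Highest priority: Rivermont.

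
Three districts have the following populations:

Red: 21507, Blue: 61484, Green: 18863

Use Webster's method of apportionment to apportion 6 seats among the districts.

Red=1; Blue=4; Green=1

Standard divisor 101854/6 ≈ 16975.667; standard quotas: Red 1.267, Blue 3.622, Green 1.111.
Rounding to the nearest integer gives Red 1, Blue 4, Green 1 — total 6, matching the house size, so no adjustment is needed.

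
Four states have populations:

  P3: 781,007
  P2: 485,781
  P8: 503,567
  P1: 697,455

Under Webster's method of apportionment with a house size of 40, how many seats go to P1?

Standard divisor 2467810/40 ≈ 61695.25; standard quotas: P3 12.659, P2 7.874, P8 8.162, P1 11.305.
Rounding to the nearest integer gives P3 13, P2 8, P8 8, P1 11 — total 40, matching the house size, so no adjustment is needed.
P1 receives 11.

11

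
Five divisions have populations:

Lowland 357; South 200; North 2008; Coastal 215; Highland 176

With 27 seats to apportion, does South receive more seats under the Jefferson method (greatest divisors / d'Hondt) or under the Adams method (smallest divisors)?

Adams

Jefferson: Lowland 3, South 1, North 20, Coastal 2, Highland 1.
Adams: Lowland 4, South 2, North 17, Coastal 2, Highland 2.
South gets 1 under Jefferson and 2 under Adams.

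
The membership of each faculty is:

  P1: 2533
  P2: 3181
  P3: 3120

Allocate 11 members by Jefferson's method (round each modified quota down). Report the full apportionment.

Standard divisor 8834/11 ≈ 803.091; standard quotas: P1 3.154, P2 3.961, P3 3.885.
Rounding down gives 3, 3, 3 = 9 seats, so the divisor must be adjusted.
With modified divisor 700: modified quotas P1 3.619, P2 4.544, P3 4.457.
Rounding down: P1 3, P2 4, P3 4 (total 11).

P1 3, P2 4, P3 4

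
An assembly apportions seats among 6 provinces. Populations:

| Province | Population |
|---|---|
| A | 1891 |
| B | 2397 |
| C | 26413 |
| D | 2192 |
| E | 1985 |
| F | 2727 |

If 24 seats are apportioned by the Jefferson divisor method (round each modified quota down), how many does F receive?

1

Standard divisor 37605/24 ≈ 1566.875; standard quotas: A 1.207, B 1.530, C 16.857, D 1.399, E 1.267, F 1.740.
Rounding down gives 1, 1, 16, 1, 1, 1 = 21 seats, so the divisor must be adjusted.
With modified divisor 1380: modified quotas A 1.370, B 1.737, C 19.140, D 1.588, E 1.438, F 1.976.
Rounding down: A 1, B 1, C 19, D 1, E 1, F 1 (total 24).
F receives 1.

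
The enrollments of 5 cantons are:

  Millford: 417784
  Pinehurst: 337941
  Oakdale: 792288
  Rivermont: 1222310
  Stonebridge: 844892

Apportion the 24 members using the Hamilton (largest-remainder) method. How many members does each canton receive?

Millford=3, Pinehurst=2, Oakdale=5, Rivermont=8, Stonebridge=6

Standard divisor: 3615215 ÷ 24 ≈ 150633.958.
Standard quotas: Millford 2.7735, Pinehurst 2.2435, Oakdale 5.2597, Rivermont 8.1144, Stonebridge 5.6089.
Lower quotas: Millford 2, Pinehurst 2, Oakdale 5, Rivermont 8, Stonebridge 5 (sum 22, leaving 2 seats).
Remainders in descending order: Millford 0.7735, Stonebridge 0.6089, Oakdale 0.2597, Pinehurst 0.2435, Rivermont 0.1144.
The surplus seats go to Millford, Stonebridge.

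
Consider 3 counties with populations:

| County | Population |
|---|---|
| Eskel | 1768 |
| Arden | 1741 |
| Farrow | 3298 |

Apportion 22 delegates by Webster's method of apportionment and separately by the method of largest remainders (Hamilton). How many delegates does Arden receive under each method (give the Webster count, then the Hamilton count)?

6 and 5

Webster: Eskel 6, Arden 6, Farrow 10.
Hamilton: Eskel 6, Arden 5, Farrow 11.
Arden gets 6 under Webster and 5 under Hamilton.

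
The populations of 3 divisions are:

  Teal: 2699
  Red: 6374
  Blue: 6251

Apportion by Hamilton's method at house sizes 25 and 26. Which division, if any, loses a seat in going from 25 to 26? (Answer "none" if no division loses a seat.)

Teal

At 25 seats: Teal 5, Red 10, Blue 10.
At 26 seats: Teal 4, Red 11, Blue 11.
Teal drops from 5 to 4.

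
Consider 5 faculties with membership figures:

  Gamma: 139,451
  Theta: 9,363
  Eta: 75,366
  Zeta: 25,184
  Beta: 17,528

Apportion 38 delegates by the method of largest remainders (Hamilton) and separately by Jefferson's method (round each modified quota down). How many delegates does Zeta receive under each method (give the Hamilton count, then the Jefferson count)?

4 and 3

Hamilton: Gamma 20, Theta 1, Eta 11, Zeta 4, Beta 2.
Jefferson: Gamma 21, Theta 1, Eta 11, Zeta 3, Beta 2.
Zeta gets 4 under Hamilton and 3 under Jefferson.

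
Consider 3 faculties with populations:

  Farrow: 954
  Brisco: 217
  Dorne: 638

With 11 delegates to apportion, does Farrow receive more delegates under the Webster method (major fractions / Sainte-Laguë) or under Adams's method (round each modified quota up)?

Webster: Farrow 6, Brisco 1, Dorne 4.
Adams: Farrow 5, Brisco 2, Dorne 4.
Farrow gets 6 under Webster and 5 under Adams.

Webster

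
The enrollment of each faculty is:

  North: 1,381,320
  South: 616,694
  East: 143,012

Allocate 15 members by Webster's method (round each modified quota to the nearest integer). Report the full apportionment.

Standard divisor 2141026/15 ≈ 142735.067; standard quotas: North 9.678, South 4.321, East 1.002.
Rounding to the nearest integer gives North 10, South 4, East 1 — total 15, matching the house size, so no adjustment is needed.

North 10; South 4; East 1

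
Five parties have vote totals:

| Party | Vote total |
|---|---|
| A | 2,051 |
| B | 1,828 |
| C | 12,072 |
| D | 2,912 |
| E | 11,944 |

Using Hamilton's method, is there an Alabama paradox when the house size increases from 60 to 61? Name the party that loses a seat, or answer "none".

B

At 60 seats: A 4, B 4, C 23, D 6, E 23.
At 61 seats: A 4, B 3, C 24, D 6, E 24.
B drops from 4 to 3.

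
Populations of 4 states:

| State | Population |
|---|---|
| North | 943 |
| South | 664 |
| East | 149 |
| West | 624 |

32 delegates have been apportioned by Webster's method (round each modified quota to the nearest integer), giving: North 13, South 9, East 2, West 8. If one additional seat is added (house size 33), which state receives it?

West

Priority for the next seat is population ÷ (current seats + 0.5).
Priorities: North 69.852, South 69.895, East 59.600, West 73.412.
Highest priority: West.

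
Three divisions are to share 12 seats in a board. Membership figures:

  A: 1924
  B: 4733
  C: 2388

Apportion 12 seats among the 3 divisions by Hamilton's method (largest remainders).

The standard divisor is 9045/12 ≈ 753.75.
Standard quotas: A 2.553, B 6.279, C 3.168.
Lower quotas: A 2, B 6, C 3 (sum 11, leaving 1 seat).
Remainders in descending order: A 0.553, B 0.279, C 0.168.
Largest remainder: A receives the extra seat.

A: 3; B: 6; C: 3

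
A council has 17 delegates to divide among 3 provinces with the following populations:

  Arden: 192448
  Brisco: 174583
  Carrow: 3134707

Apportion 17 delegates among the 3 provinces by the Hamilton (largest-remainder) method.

Arden: 1, Brisco: 1, Carrow: 15

The standard divisor is 3501738/17 ≈ 205984.588.
Standard quotas: Arden 0.9343, Brisco 0.8476, Carrow 15.2182.
Lower quotas: Arden 0, Brisco 0, Carrow 15 (sum 15, leaving 2 seats).
Remainders in descending order: Arden 0.9343, Brisco 0.8476, Carrow 0.2182.
Largest remainders: Arden, Brisco receive the extra seats.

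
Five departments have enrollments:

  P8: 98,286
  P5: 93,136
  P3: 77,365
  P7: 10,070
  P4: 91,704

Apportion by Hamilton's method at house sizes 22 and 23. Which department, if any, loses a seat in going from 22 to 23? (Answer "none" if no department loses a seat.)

At 22 seats: P8 6, P5 5, P3 5, P7 1, P4 5.
At 23 seats: P8 6, P5 6, P3 5, P7 0, P4 6.
P7 drops from 1 to 0.

P7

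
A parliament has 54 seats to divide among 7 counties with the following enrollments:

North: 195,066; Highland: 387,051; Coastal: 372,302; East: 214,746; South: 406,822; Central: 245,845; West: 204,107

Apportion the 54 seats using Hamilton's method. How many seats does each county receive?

Total 2025939; standard divisor 2025939/54 ≈ 37517.389.
Standard quotas: North 5.1993, Highland 10.3166, Coastal 9.9235, East 5.7239, South 10.8436, Central 6.5528, West 5.4403.
Lower quotas: North 5, Highland 10, Coastal 9, East 5, South 10, Central 6, West 5 (sum 50, leaving 4 seats).
Remainders in descending order: Coastal 0.9235, South 0.8436, East 0.7239, Central 0.5528, West 0.4403, Highland 0.3166, North 0.1993.
Largest remainders: Coastal, South, East, Central receive the extra seats.

North 5, Highland 10, Coastal 10, East 6, South 11, Central 7, West 5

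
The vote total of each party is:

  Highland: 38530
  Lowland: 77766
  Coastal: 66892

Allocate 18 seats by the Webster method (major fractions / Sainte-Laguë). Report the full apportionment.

Highland 4, Lowland 8, Coastal 6

Standard divisor 183188/18 ≈ 10177.111; standard quotas: Highland 3.786, Lowland 7.641, Coastal 6.573.
Rounding to the nearest integer gives 4, 8, 7 = 19 seats, so the divisor must be adjusted.
With modified divisor 10330: modified quotas Highland 3.730, Lowland 7.528, Coastal 6.476.
Rounding to the nearest integer: Highland 4, Lowland 8, Coastal 6 (total 18).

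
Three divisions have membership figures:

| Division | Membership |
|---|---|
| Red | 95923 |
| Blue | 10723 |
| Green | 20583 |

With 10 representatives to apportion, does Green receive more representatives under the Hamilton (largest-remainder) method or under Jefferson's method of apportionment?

Hamilton

Hamilton: Red 7, Blue 1, Green 2.
Jefferson: Red 8, Blue 1, Green 1.
Green gets 2 under Hamilton and 1 under Jefferson.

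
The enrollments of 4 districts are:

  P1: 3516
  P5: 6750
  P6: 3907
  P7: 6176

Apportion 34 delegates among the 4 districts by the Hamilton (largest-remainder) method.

P1=6, P5=11, P6=7, P7=10

Standard divisor: 20349 ÷ 34 ≈ 598.5.
Standard quotas: P1 5.8747, P5 11.2782, P6 6.5280, P7 10.3191.
Lower quotas: P1 5, P5 11, P6 6, P7 10 (sum 32, leaving 2 seats).
Remainders in descending order: P1 0.8747, P6 0.5280, P7 0.3191, P5 0.2782.
The surplus seats go to P1, P6.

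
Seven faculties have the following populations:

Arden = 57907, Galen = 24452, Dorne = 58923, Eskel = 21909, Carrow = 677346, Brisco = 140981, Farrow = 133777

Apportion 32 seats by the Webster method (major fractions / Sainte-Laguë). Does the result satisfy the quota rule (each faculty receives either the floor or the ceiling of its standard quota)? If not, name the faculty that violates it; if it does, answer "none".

Standard quotas: Arden 1.661, Galen 0.702, Dorne 1.691, Eskel 0.629, Carrow 19.434, Brisco 4.045, Farrow 3.838.
Webster allocation: Arden 2, Galen 1, Dorne 2, Eskel 1, Carrow 18, Brisco 4, Farrow 4.
Carrow has quota 19.434 (lower 19, upper 20) but receives 18 — outside the quota interval.

Carrow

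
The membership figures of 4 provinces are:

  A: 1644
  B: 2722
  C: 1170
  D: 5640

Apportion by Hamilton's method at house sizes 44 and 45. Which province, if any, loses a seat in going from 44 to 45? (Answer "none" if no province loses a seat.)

At 44 seats: A 6, B 11, C 5, D 22.
At 45 seats: A 6, B 11, C 5, D 23.
No province's allocation decreased.

none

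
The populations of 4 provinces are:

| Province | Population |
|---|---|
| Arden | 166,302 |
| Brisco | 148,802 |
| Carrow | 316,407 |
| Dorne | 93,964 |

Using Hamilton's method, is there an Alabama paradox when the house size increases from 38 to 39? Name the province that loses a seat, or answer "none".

At 38 seats: Arden 9, Brisco 8, Carrow 16, Dorne 5.
At 39 seats: Arden 9, Brisco 8, Carrow 17, Dorne 5.
No province's allocation decreased.

none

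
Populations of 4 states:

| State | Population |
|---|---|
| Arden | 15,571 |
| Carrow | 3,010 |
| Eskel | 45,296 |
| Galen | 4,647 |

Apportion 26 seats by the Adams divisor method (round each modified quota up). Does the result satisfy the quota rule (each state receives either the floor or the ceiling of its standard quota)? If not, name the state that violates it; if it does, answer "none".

Standard quotas: Arden 5.908, Carrow 1.142, Eskel 17.187, Galen 1.763.
Adams allocation: Arden 6, Carrow 2, Eskel 16, Galen 2.
Eskel has quota 17.187 (lower 17, upper 18) but receives 16 — outside the quota interval.

Eskel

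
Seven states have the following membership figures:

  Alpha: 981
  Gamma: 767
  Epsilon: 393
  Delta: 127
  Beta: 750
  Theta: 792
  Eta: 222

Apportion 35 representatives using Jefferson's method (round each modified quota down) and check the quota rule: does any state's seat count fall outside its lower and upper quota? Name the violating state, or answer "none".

Standard quotas: Alpha 8.516, Gamma 6.658, Epsilon 3.411, Delta 1.102, Beta 6.510, Theta 6.875, Eta 1.927.
Jefferson allocation: Alpha 9, Gamma 7, Epsilon 3, Delta 1, Beta 6, Theta 7, Eta 2.
Every allocation lies between the lower and upper quota.

none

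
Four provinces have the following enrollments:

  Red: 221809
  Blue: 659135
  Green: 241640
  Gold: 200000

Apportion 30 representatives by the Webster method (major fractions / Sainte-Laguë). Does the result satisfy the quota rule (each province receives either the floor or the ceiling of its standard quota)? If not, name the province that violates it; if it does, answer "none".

Standard quotas: Red 5.031, Blue 14.951, Green 5.481, Gold 4.537.
Webster allocation: Red 5, Blue 15, Green 5, Gold 5.
Every allocation lies between the lower and upper quota.

none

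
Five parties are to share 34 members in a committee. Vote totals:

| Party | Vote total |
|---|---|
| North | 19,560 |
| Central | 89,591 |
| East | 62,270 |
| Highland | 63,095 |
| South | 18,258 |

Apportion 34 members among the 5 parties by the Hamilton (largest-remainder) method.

Standard divisor: 252774 ÷ 34 ≈ 7434.529.
Standard quotas: North 2.6310, Central 12.0507, East 8.3758, Highland 8.4868, South 2.4558.
Lower quotas: North 2, Central 12, East 8, Highland 8, South 2 (sum 32, leaving 2 seats).
Remainders in descending order: North 0.6310, Highland 0.4868, South 0.4558, East 0.3758, Central 0.0507.
Largest remainders: North, Highland receive the extra seats.

North=3, Central=12, East=8, Highland=9, South=2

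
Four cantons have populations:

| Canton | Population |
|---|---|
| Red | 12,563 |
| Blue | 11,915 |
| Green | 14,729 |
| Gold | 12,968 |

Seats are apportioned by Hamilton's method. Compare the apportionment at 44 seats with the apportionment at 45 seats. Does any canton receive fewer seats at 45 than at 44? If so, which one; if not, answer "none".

none

At 44 seats: Red 11, Blue 10, Green 12, Gold 11.
At 45 seats: Red 11, Blue 10, Green 13, Gold 11.
No canton's allocation decreased.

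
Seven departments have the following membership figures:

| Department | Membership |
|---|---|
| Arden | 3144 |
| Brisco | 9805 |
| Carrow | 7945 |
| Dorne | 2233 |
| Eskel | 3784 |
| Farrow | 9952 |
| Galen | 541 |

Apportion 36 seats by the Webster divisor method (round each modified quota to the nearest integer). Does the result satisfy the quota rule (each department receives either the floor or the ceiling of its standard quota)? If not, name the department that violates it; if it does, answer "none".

none

Standard quotas: Arden 3.026, Brisco 9.437, Carrow 7.647, Dorne 2.149, Eskel 3.642, Farrow 9.578, Galen 0.521.
Webster allocation: Arden 3, Brisco 9, Carrow 8, Dorne 2, Eskel 4, Farrow 9, Galen 1.
Every allocation lies between the lower and upper quota.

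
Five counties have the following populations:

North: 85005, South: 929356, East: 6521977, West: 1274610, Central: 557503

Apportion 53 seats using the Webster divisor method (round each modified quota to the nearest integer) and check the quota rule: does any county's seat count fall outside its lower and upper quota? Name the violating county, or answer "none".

East

Standard quotas: North 0.481, South 5.258, East 36.897, West 7.211, Central 3.154.
Webster allocation: North 0, South 5, East 38, West 7, Central 3.
East has quota 36.897 (lower 36, upper 37) but receives 38 — outside the quota interval.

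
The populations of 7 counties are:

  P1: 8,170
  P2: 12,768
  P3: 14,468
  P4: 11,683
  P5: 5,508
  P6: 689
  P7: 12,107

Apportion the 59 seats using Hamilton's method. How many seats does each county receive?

Standard divisor: 65393 ÷ 59 ≈ 1108.356.
Standard quotas: P1 7.3713, P2 11.5198, P3 13.0536, P4 10.5408, P5 4.9695, P6 0.6216, P7 10.9234.
Lower quotas: P1 7, P2 11, P3 13, P4 10, P5 4, P6 0, P7 10 (sum 55, leaving 4 seats).
Remainders in descending order: P5 0.9695, P7 0.9234, P6 0.6216, P4 0.5408, P2 0.5198, P1 0.3713, P3 0.0536.
The surplus seats go to P5, P7, P6, P4.

P1: 7, P2: 11, P3: 13, P4: 11, P5: 5, P6: 1, P7: 11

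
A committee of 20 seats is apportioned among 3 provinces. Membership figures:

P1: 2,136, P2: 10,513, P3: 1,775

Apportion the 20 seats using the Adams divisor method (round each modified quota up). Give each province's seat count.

Standard divisor 14424/20 ≈ 721.2; standard quotas: P1 2.962, P2 14.577, P3 2.461.
Rounding up gives 3, 15, 3 = 21 seats, so the divisor must be adjusted.
With modified divisor 800: modified quotas P1 2.670, P2 13.141, P3 2.219.
Rounding up: P1 3, P2 14, P3 3 (total 20).

P1 3, P2 14, P3 3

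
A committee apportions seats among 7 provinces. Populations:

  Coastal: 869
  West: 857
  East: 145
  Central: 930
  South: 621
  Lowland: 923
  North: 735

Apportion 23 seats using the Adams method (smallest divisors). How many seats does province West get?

4

Standard divisor 5080/23 ≈ 220.87; standard quotas: Coastal 3.934, West 3.880, East 0.656, Central 4.211, South 2.812, Lowland 4.179, North 3.328.
Rounding up gives 4, 4, 1, 5, 3, 5, 4 = 26 seats, so the divisor must be adjusted.
With modified divisor 270: modified quotas Coastal 3.219, West 3.174, East 0.537, Central 3.444, South 2.300, Lowland 3.419, North 2.722.
Rounding up: Coastal 4, West 4, East 1, Central 4, South 3, Lowland 4, North 3 (total 23).
West receives 4.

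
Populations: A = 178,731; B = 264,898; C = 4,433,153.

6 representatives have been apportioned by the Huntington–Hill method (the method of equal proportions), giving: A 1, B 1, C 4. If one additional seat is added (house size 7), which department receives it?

Priority for the next seat is population ÷ (√(s·(s+1))).
Priorities: A 126381.902, B 187311.172, C 991283.146.
Highest priority: C.

C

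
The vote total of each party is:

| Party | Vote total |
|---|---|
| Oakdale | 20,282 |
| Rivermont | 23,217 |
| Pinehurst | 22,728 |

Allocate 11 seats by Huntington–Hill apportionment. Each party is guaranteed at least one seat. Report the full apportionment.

With divisor 6208: modified quotas Oakdale 3.267, Rivermont 3.740, Pinehurst 3.661.
Geometric-mean thresholds: Oakdale √(3·4)=3.464, Rivermont √(3·4)=3.464, Pinehurst √(3·4)=3.464.
Each quota rounded against its threshold gives Oakdale 3, Rivermont 4, Pinehurst 4 (total 11).

Oakdale=3, Rivermont=4, Pinehurst=4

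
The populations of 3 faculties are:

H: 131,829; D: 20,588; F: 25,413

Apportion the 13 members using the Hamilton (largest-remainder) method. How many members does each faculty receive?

Standard divisor: 177830 ÷ 13 ≈ 13679.231.
Standard quotas: H 9.6372, D 1.5051, F 1.8578.
Lower quotas: H 9, D 1, F 1 (sum 11, leaving 2 seats).
Remainders in descending order: F 0.8578, H 0.6372, D 0.5051.
The surplus seats go to F, H.

H: 10; D: 1; F: 2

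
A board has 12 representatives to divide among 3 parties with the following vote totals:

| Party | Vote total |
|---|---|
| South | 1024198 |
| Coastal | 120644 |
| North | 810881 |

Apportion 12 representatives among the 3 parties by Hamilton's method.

Standard divisor: 1955723 ÷ 12 ≈ 162976.917.
Standard quotas: South 6.2843, Coastal 0.7403, North 4.9754.
Lower quotas: South 6, Coastal 0, North 4 (sum 10, leaving 2 seats).
Remainders in descending order: North 0.9754, Coastal 0.7403, South 0.2843.
Largest remainders: North, Coastal receive the extra seats.

South=6; Coastal=1; North=5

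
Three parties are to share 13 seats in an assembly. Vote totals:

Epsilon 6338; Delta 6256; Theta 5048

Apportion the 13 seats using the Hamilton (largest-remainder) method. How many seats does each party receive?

Epsilon 5, Delta 4, Theta 4

The standard divisor is 17642/13 ≈ 1357.077.
Standard quotas: Epsilon 4.6703, Delta 4.6099, Theta 3.7198.
Lower quotas: Epsilon 4, Delta 4, Theta 3 (sum 11, leaving 2 seats).
Remainders in descending order: Theta 0.7198, Epsilon 0.6703, Delta 0.6099.
Largest remainders: Theta, Epsilon receive the extra seats.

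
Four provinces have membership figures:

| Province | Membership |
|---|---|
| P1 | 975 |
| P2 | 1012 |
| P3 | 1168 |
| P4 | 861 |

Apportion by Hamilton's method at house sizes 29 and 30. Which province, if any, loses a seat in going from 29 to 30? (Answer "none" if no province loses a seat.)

none

At 29 seats: P1 7, P2 7, P3 9, P4 6.
At 30 seats: P1 7, P2 8, P3 9, P4 6.
No province's allocation decreased.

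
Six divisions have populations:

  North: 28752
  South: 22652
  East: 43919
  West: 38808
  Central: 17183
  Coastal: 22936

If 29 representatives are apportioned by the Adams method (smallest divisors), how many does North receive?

Standard divisor 174250/29 ≈ 6008.621; standard quotas: North 4.785, South 3.770, East 7.309, West 6.459, Central 2.860, Coastal 3.817.
Rounding up gives 5, 4, 8, 7, 3, 4 = 31 seats, so the divisor must be adjusted.
With modified divisor 6800: modified quotas North 4.228, South 3.331, East 6.459, West 5.707, Central 2.527, Coastal 3.373.
Rounding up: North 5, South 4, East 7, West 6, Central 3, Coastal 4 (total 29).
North receives 5.

5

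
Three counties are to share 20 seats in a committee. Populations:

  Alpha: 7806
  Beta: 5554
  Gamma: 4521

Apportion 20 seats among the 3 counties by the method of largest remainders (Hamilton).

Alpha=9, Beta=6, Gamma=5

Total 17881; standard divisor 17881/20 ≈ 894.05.
Standard quotas: Alpha 8.7311, Beta 6.2122, Gamma 5.0568.
Lower quotas: Alpha 8, Beta 6, Gamma 5 (sum 19, leaving 1 seat).
Remainders in descending order: Alpha 0.7311, Beta 0.2122, Gamma 0.0568.
Largest remainder: Alpha receives the extra seat.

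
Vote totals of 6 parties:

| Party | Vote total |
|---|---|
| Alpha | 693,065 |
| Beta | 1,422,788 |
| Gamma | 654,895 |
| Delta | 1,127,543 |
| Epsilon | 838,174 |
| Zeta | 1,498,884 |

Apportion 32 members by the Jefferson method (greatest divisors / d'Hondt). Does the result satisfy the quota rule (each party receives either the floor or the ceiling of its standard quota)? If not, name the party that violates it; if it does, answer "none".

none

Standard quotas: Alpha 3.557, Beta 7.302, Gamma 3.361, Delta 5.787, Epsilon 4.302, Zeta 7.692.
Jefferson allocation: Alpha 3, Beta 8, Gamma 3, Delta 6, Epsilon 4, Zeta 8.
Every allocation lies between the lower and upper quota.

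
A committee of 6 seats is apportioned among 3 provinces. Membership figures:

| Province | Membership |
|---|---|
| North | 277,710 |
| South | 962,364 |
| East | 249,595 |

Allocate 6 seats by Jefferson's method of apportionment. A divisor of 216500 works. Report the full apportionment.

North=1, South=4, East=1

With modified divisor 216500: modified quotas North 1.283, South 4.445, East 1.153.
Rounding down: North 1, South 4, East 1 (total 6).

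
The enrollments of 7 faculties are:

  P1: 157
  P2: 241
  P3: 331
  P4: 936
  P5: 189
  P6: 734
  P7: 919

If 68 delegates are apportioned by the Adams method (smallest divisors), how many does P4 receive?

18

Standard divisor 3507/68 ≈ 51.574; standard quotas: P1 3.044, P2 4.673, P3 6.418, P4 18.149, P5 3.665, P6 14.232, P7 17.819.
Rounding up gives 4, 5, 7, 19, 4, 15, 18 = 72 seats, so the divisor must be adjusted.
With modified divisor 54.6: modified quotas P1 2.875, P2 4.414, P3 6.062, P4 17.143, P5 3.462, P6 13.443, P7 16.832.
Rounding up: P1 3, P2 5, P3 7, P4 18, P5 4, P6 14, P7 17 (total 68).
P4 receives 18.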